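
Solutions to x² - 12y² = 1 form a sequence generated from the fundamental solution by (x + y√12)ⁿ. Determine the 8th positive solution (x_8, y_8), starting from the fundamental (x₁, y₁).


Step 1: Find the fundamental solution (x₁, y₁) of x² - 12y² = 1.
  Expand √12 as a continued fraction. a₀ = ⌊√12⌋ = 3; iterate m_{k+1} = d_k·a_k − m_k, d_{k+1} = (12 − m_{k+1}²)/d_k, a_{k+1} = ⌊(a₀ + m_{k+1})/d_{k+1}⌋ (starting m₀ = 0, d₀ = 1), with convergents p_k = a_k·p_{k-1} + p_{k-2}, q_k = a_k·q_{k-1} + q_{k-2} (p₋₁ = 1, q₋₁ = 0):
  k = 0: a₀ = 3; p₀/q₀ = 3/1; p₀² − 12·q₀² = 9 − 12 = -3.
  k = 1: m = 3, d = 3, a = ⌊(3 + 3)/3⌋ = 2; p/q = (2·3 + 1)/(2·1 + 0) = 7/2; p² − 12·q² = 49 − 48 = 1.
  The first convergent with p² − 12·q² = 1 gives the fundamental solution (x₁, y₁) = (7, 2).
Step 2: Apply the recurrence (x_{n+1}, y_{n+1}) = (x₁x_n + 12y₁y_n, x₁y_n + y₁x_n) repeatedly.
  From (x_1, y_1) = (7, 2): x_2 = 7·7 + 12·2·2 = 97; y_2 = 7·2 + 2·7 = 28.
  From (x_2, y_2) = (97, 28): x_3 = 7·97 + 12·2·28 = 1351; y_3 = 7·28 + 2·97 = 390.
  From (x_3, y_3) = (1351, 390): x_4 = 7·1351 + 12·2·390 = 18817; y_4 = 7·390 + 2·1351 = 5432.
  From (x_4, y_4) = (18817, 5432): x_5 = 7·18817 + 12·2·5432 = 262087; y_5 = 7·5432 + 2·18817 = 75658.
  From (x_5, y_5) = (262087, 75658): x_6 = 7·262087 + 12·2·75658 = 3650401; y_6 = 7·75658 + 2·262087 = 1053780.
  From (x_6, y_6) = (3650401, 1053780): x_7 = 7·3650401 + 12·2·1053780 = 50843527; y_7 = 7·1053780 + 2·3650401 = 14677262.
  From (x_7, y_7) = (50843527, 14677262): x_8 = 7·50843527 + 12·2·14677262 = 708158977; y_8 = 7·14677262 + 2·50843527 = 204427888.
Step 3: Verify x_8² - 12·y_8² = 501489136705686529 - 501489136705686528 = 1 (should be 1). ✓

(x_1, y_1) = (7, 2); (x_8, y_8) = (708158977, 204427888).


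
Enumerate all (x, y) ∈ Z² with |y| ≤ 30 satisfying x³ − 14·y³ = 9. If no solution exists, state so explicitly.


The equation is x³ - 14y³ = 9. For fixed y, x³ = 14·y³ + 9, so a solution requires the RHS to be a perfect cube.
Strategy: iterate y from -30 to 30, compute RHS = 14·y³ + 9, and check whether it is a (positive or negative) perfect cube.
Check small values of y:
  y = 0: RHS = 9 is not a perfect cube.
  y = 1: RHS = 23 is not a perfect cube.
  y = -1: RHS = -5 is not a perfect cube.
  y = 2: RHS = 121 is not a perfect cube.
  y = -2: RHS = -103 is not a perfect cube.
  y = 3: RHS = 387 is not a perfect cube.
  y = -3: RHS = -369 is not a perfect cube.
Continuing the search up to |y| = 30 finds no solutions either.
No (x, y) in the scanned range satisfies the equation.

No integer solutions with |y| ≤ 30.


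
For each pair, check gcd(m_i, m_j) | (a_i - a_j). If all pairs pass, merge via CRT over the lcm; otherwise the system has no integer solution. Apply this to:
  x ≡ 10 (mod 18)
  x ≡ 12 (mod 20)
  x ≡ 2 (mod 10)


Moduli 18, 20, 10 are not pairwise coprime, so CRT works modulo lcm(m_i) when all pairwise compatibility conditions hold.
Pairwise compatibility: gcd(m_i, m_j) must divide a_i - a_j for every pair.
Merge one congruence at a time:
  Start: x ≡ 10 (mod 18).
  Combine with x ≡ 12 (mod 20): gcd(18, 20) = 2; 12 - 10 = 2, which IS divisible by 2, so compatible.
    Write x = 10 + 18·t and substitute into x ≡ 12 (mod 20): 18·t ≡ 12 − 10 = 2 (mod 20).
    Divide the congruence (and modulus) by g = 2: 9·t ≡ 1 (mod 10).
    The inverse of 9 mod 10 is 9 (since 9·9 = 81 = 8·10 + 1), so t ≡ 9·1 = 9 ≡ 9 (mod 10).
    Then x = 10 + 18·9 = 172, valid modulo lcm(18, 20) = 180: x ≡ 172 (mod 180).
  Combine with x ≡ 2 (mod 10): gcd(180, 10) = 10; 2 - 172 = -170, which IS divisible by 10, so compatible.
    Write x = 172 + 180·t and substitute into x ≡ 2 (mod 10): 180·t ≡ 2 − 172 = -170 (mod 10).
    Divide the congruence (and modulus) by g = 10: 18·t ≡ -17 (mod 1).
    Modulo 1 every t works; take t = 0.
    Then x = 172 + 180·0 = 172, valid modulo lcm(180, 10) = 180: x ≡ 172 (mod 180).
Verify: 172 mod 18 = 10, 172 mod 20 = 12, 172 mod 10 = 2.

x ≡ 172 (mod 180).


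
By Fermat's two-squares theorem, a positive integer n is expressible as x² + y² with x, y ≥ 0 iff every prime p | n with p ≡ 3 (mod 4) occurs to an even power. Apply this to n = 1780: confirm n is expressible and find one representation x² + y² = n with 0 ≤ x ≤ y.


Step 1: Factor n = 1780 = 2^2 · 5 · 89.
Step 2: Check the mod-4 condition on each prime factor: 2 = 2 (special); 5 ≡ 1 (mod 4), exponent 1; 89 ≡ 1 (mod 4), exponent 1.
All primes ≡ 3 (mod 4) appear to even exponent (or don't appear), so by the two-squares theorem n IS expressible as a sum of two squares.
Step 3: Build a representation. Group n = k² · m with k = 2 and m = 5 · 89 = 445 (a product of primes ≡ 1 (mod 4)); a representation of m scales to one of n via (k·x)² + (k·y)² = k²(x² + y²). Each prime p ≡ 1 (mod 4) is itself a sum of two squares; find a² by testing p − a² for a perfect square:
  5: 5 − 1² = 4 = 2² ⇒ 5 = 1² + 2².
  89: 89 − 1² = 88, 89 − 2² = 85, 89 − 3² = 80, 89 − 4² = 73, 89 − 5² = 64 = 8² ⇒ 89 = 5² + 8².
  Combine using the Brahmagupta–Fibonacci identity (a² + b²)(c² + d²) = (ac − bd)² + (ad + bc)² = (ac + bd)² + (ad − bc)²:
  5 · 89 = 445: from (1² + 2²)(5² + 8²), take (1·5 − 2·8, 1·8 + 2·5) = (5 − 16, 8 + 10) = (-11, 18); dropping signs (only squares matter) gives (11, 18); check 11² + 18² = 121 + 324 = 445 ✓.
  Scale by k = 2: (2·11, 2·18) = (22, 36).
Step 4: Order so x ≤ y and verify: 22² + 36² = 484 + 1296 = 1780 = n. ✓

n = 1780 = 22² + 36² (one valid representation with x ≤ y).


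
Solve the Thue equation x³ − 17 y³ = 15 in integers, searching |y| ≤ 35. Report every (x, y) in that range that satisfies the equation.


The equation is x³ - 17y³ = 15. For fixed y, x³ = 17·y³ + 15, so a solution requires the RHS to be a perfect cube.
Strategy: iterate y from -35 to 35, compute RHS = 17·y³ + 15, and check whether it is a (positive or negative) perfect cube.
Check small values of y:
  y = 0: RHS = 15 is not a perfect cube.
  y = 1: RHS = 32 is not a perfect cube.
  y = -1: RHS = -2 is not a perfect cube.
  y = 2: RHS = 151 is not a perfect cube.
  y = -2: RHS = -121 is not a perfect cube.
  y = 3: RHS = 474 is not a perfect cube.
  y = -3: RHS = -444 is not a perfect cube.
Continuing the search up to |y| = 35 finds no solutions either.
No (x, y) in the scanned range satisfies the equation.

No integer solutions with |y| ≤ 35.


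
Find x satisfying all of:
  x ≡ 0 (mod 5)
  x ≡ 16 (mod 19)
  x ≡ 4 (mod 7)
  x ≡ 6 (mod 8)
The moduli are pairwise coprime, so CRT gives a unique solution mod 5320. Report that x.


Product of moduli M = 5 · 19 · 7 · 8 = 5320.
Merge one congruence at a time:
  Start: x ≡ 0 (mod 5).
  Combine with x ≡ 16 (mod 19); new modulus lcm = 95.
    Write x = 0 + 5·t and substitute into x ≡ 16 (mod 19): 5·t ≡ 16 − 0 = 16 (mod 19).
    The inverse of 5 mod 19 is 4 (since 5·4 = 20 = 1·19 + 1), so t ≡ 4·16 = 64 ≡ 7 (mod 19).
    Then x = 0 + 5·7 = 35, valid modulo lcm(5, 19) = 95: x ≡ 35 (mod 95).
  Combine with x ≡ 4 (mod 7); new modulus lcm = 665.
    Write x = 35 + 95·t and substitute into x ≡ 4 (mod 7): 95·t ≡ 4 − 35 = -31 (mod 7).
    Reduce coefficients mod 7: 4·t ≡ 4 (mod 7).
    The inverse of 4 mod 7 is 2 (since 4·2 = 8 = 1·7 + 1), so t ≡ 2·4 = 8 ≡ 1 (mod 7).
    Then x = 35 + 95·1 = 130, valid modulo lcm(95, 7) = 665: x ≡ 130 (mod 665).
  Combine with x ≡ 6 (mod 8); new modulus lcm = 5320.
    Write x = 130 + 665·t and substitute into x ≡ 6 (mod 8): 665·t ≡ 6 − 130 = -124 (mod 8).
    Reduce coefficients mod 8: 1·t ≡ 4 (mod 8).
    So t ≡ 4 (mod 8).
    Then x = 130 + 665·4 = 2790, valid modulo lcm(665, 8) = 5320: x ≡ 2790 (mod 5320).
Verify against each original: 2790 mod 5 = 0, 2790 mod 19 = 16, 2790 mod 7 = 4, 2790 mod 8 = 6.

x ≡ 2790 (mod 5320).


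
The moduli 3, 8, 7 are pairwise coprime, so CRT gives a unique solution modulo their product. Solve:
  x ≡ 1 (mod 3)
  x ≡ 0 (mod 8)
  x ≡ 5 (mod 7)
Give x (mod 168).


Moduli 3, 8, 7 are pairwise coprime; by CRT there is a unique solution modulo M = 3 · 8 · 7 = 168.
Solve pairwise, accumulating the modulus:
  Start with x ≡ 1 (mod 3).
  Combine with x ≡ 0 (mod 8): since gcd(3, 8) = 1, we get a unique residue mod 24.
    Write x = 1 + 3·t and substitute into x ≡ 0 (mod 8): 3·t ≡ 0 − 1 = -1 (mod 8).
    Reduce coefficients mod 8: 3·t ≡ 7 (mod 8).
    The inverse of 3 mod 8 is 3 (since 3·3 = 9 = 1·8 + 1), so t ≡ 3·7 = 21 ≡ 5 (mod 8).
    Then x = 1 + 3·5 = 16, valid modulo lcm(3, 8) = 24: x ≡ 16 (mod 24).
  Combine with x ≡ 5 (mod 7): since gcd(24, 7) = 1, we get a unique residue mod 168.
    Write x = 16 + 24·t and substitute into x ≡ 5 (mod 7): 24·t ≡ 5 − 16 = -11 (mod 7).
    Reduce coefficients mod 7: 3·t ≡ 3 (mod 7).
    The inverse of 3 mod 7 is 5 (since 3·5 = 15 = 2·7 + 1), so t ≡ 5·3 = 15 ≡ 1 (mod 7).
    Then x = 16 + 24·1 = 40, valid modulo lcm(24, 7) = 168: x ≡ 40 (mod 168).
Verify: 40 mod 3 = 1 ✓, 40 mod 8 = 0 ✓, 40 mod 7 = 5 ✓.

x ≡ 40 (mod 168).


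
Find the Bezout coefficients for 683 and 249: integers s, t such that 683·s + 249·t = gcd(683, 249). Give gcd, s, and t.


Euclidean algorithm on (683, 249) — divide until remainder is 0:
  683 = 2 · 249 + 185
  249 = 1 · 185 + 64
  185 = 2 · 64 + 57
  64 = 1 · 57 + 7
  57 = 8 · 7 + 1
  7 = 7 · 1 + 0
gcd(683, 249) = 1.
Track Bezout coefficients alongside the remainders: start with r₀ = 683 = a·1 + b·0 (s = 1, t = 0) and r₁ = 249 = a·0 + b·1 (s = 0, t = 1); each new remainder r_{k+1} = r_{k-1} − q_k·r_k inherits s_{k+1} = s_{k-1} − q_k·s_k, t_{k+1} = t_{k-1} − q_k·t_k, so r_k = a·s_k + b·t_k at every step:
  q = 2: r = 185, s = 1 − 2·0 = 1, t = 0 − 2·1 = -2  (check: 683·1 + 249·(-2) = 185)
  q = 1: r = 64, s = 0 − 1·1 = -1, t = 1 − 1·(-2) = 3  (check: 683·(-1) + 249·3 = 64)
  q = 2: r = 57, s = 1 − 2·(-1) = 3, t = -2 − 2·3 = -8  (check: 683·3 + 249·(-8) = 57)
  q = 1: r = 7, s = -1 − 1·3 = -4, t = 3 − 1·(-8) = 11  (check: 683·(-4) + 249·11 = 7)
  q = 8: r = 1, s = 3 − 8·(-4) = 35, t = -8 − 8·11 = -96  (check: 683·35 + 249·(-96) = 1)
The row with r = 1 (the gcd) gives the Bezout coefficients s = 35, t = -96.
Result: 683 · (35) + 249 · (-96) = 1.

gcd(683, 249) = 1; s = 35, t = -96 (check: 683·35 + 249·(-96) = 1).


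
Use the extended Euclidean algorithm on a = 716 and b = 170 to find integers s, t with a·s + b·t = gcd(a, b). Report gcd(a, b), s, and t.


Euclidean algorithm on (716, 170) — divide until remainder is 0:
  716 = 4 · 170 + 36
  170 = 4 · 36 + 26
  36 = 1 · 26 + 10
  26 = 2 · 10 + 6
  10 = 1 · 6 + 4
  6 = 1 · 4 + 2
  4 = 2 · 2 + 0
gcd(716, 170) = 2.
Track Bezout coefficients alongside the remainders: start with r₀ = 716 = a·1 + b·0 (s = 1, t = 0) and r₁ = 170 = a·0 + b·1 (s = 0, t = 1); each new remainder r_{k+1} = r_{k-1} − q_k·r_k inherits s_{k+1} = s_{k-1} − q_k·s_k, t_{k+1} = t_{k-1} − q_k·t_k, so r_k = a·s_k + b·t_k at every step:
  q = 4: r = 36, s = 1 − 4·0 = 1, t = 0 − 4·1 = -4  (check: 716·1 + 170·(-4) = 36)
  q = 4: r = 26, s = 0 − 4·1 = -4, t = 1 − 4·(-4) = 17  (check: 716·(-4) + 170·17 = 26)
  q = 1: r = 10, s = 1 − 1·(-4) = 5, t = -4 − 1·17 = -21  (check: 716·5 + 170·(-21) = 10)
  q = 2: r = 6, s = -4 − 2·5 = -14, t = 17 − 2·(-21) = 59  (check: 716·(-14) + 170·59 = 6)
  q = 1: r = 4, s = 5 − 1·(-14) = 19, t = -21 − 1·59 = -80  (check: 716·19 + 170·(-80) = 4)
  q = 1: r = 2, s = -14 − 1·19 = -33, t = 59 − 1·(-80) = 139  (check: 716·(-33) + 170·139 = 2)
The row with r = 2 (the gcd) gives the Bezout coefficients s = -33, t = 139.
Result: 716 · (-33) + 170 · (139) = 2.

gcd(716, 170) = 2; s = -33, t = 139 (check: 716·(-33) + 170·139 = 2).


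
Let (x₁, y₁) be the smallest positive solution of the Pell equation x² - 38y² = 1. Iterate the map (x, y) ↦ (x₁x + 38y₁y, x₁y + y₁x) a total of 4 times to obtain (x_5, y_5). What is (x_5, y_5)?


Step 1: Find the fundamental solution (x₁, y₁) of x² - 38y² = 1.
  Expand √38 as a continued fraction. a₀ = ⌊√38⌋ = 6; iterate m_{k+1} = d_k·a_k − m_k, d_{k+1} = (38 − m_{k+1}²)/d_k, a_{k+1} = ⌊(a₀ + m_{k+1})/d_{k+1}⌋ (starting m₀ = 0, d₀ = 1), with convergents p_k = a_k·p_{k-1} + p_{k-2}, q_k = a_k·q_{k-1} + q_{k-2} (p₋₁ = 1, q₋₁ = 0):
  k = 0: a₀ = 6; p₀/q₀ = 6/1; p₀² − 38·q₀² = 36 − 38 = -2.
  k = 1: m = 6, d = 2, a = ⌊(6 + 6)/2⌋ = 6; p/q = (6·6 + 1)/(6·1 + 0) = 37/6; p² − 38·q² = 1369 − 1368 = 1.
  The first convergent with p² − 38·q² = 1 gives the fundamental solution (x₁, y₁) = (37, 6).
Step 2: Apply the recurrence (x_{n+1}, y_{n+1}) = (x₁x_n + 38y₁y_n, x₁y_n + y₁x_n) repeatedly.
  From (x_1, y_1) = (37, 6): x_2 = 37·37 + 38·6·6 = 2737; y_2 = 37·6 + 6·37 = 444.
  From (x_2, y_2) = (2737, 444): x_3 = 37·2737 + 38·6·444 = 202501; y_3 = 37·444 + 6·2737 = 32850.
  From (x_3, y_3) = (202501, 32850): x_4 = 37·202501 + 38·6·32850 = 14982337; y_4 = 37·32850 + 6·202501 = 2430456.
  From (x_4, y_4) = (14982337, 2430456): x_5 = 37·14982337 + 38·6·2430456 = 1108490437; y_5 = 37·2430456 + 6·14982337 = 179820894.
Step 3: Verify x_5² - 38·y_5² = 1228751048920450969 - 1228751048920450968 = 1 (should be 1). ✓

(x_1, y_1) = (37, 6); (x_5, y_5) = (1108490437, 179820894).


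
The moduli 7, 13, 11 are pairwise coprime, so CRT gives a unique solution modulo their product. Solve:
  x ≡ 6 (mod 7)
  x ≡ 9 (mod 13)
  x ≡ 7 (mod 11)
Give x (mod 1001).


Moduli 7, 13, 11 are pairwise coprime; by CRT there is a unique solution modulo M = 7 · 13 · 11 = 1001.
Solve pairwise, accumulating the modulus:
  Start with x ≡ 6 (mod 7).
  Combine with x ≡ 9 (mod 13): since gcd(7, 13) = 1, we get a unique residue mod 91.
    Write x = 6 + 7·t and substitute into x ≡ 9 (mod 13): 7·t ≡ 9 − 6 = 3 (mod 13).
    The inverse of 7 mod 13 is 2 (since 7·2 = 14 = 1·13 + 1), so t ≡ 2·3 = 6 ≡ 6 (mod 13).
    Then x = 6 + 7·6 = 48, valid modulo lcm(7, 13) = 91: x ≡ 48 (mod 91).
  Combine with x ≡ 7 (mod 11): since gcd(91, 11) = 1, we get a unique residue mod 1001.
    Write x = 48 + 91·t and substitute into x ≡ 7 (mod 11): 91·t ≡ 7 − 48 = -41 (mod 11).
    Reduce coefficients mod 11: 3·t ≡ 3 (mod 11).
    The inverse of 3 mod 11 is 4 (since 3·4 = 12 = 1·11 + 1), so t ≡ 4·3 = 12 ≡ 1 (mod 11).
    Then x = 48 + 91·1 = 139, valid modulo lcm(91, 11) = 1001: x ≡ 139 (mod 1001).
Verify: 139 mod 7 = 6 ✓, 139 mod 13 = 9 ✓, 139 mod 11 = 7 ✓.

x ≡ 139 (mod 1001).


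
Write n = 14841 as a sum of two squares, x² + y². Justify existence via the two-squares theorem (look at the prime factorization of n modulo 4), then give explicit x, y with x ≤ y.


Step 1: Factor n = 14841 = 3^2 · 17 · 97.
Step 2: Check the mod-4 condition on each prime factor: 3 ≡ 3 (mod 4), exponent 2 (must be even); 17 ≡ 1 (mod 4), exponent 1; 97 ≡ 1 (mod 4), exponent 1.
All primes ≡ 3 (mod 4) appear to even exponent (or don't appear), so by the two-squares theorem n IS expressible as a sum of two squares.
Step 3: Build a representation. Group n = k² · m with k = 3 and m = 17 · 97 = 1649 (a product of primes ≡ 1 (mod 4)); a representation of m scales to one of n via (k·x)² + (k·y)² = k²(x² + y²). Each prime p ≡ 1 (mod 4) is itself a sum of two squares; find a² by testing p − a² for a perfect square:
  17: 17 − 1² = 16 = 4² ⇒ 17 = 1² + 4².
  97: 97 − 1² = 96, 97 − 2² = 93, 97 − 3² = 88, 97 − 4² = 81 = 9² ⇒ 97 = 4² + 9².
  Combine using the Brahmagupta–Fibonacci identity (a² + b²)(c² + d²) = (ac − bd)² + (ad + bc)² = (ac + bd)² + (ad − bc)²:
  17 · 97 = 1649: from (1² + 4²)(4² + 9²), take (1·4 − 4·9, 1·9 + 4·4) = (4 − 36, 9 + 16) = (-32, 25); dropping signs (only squares matter) gives (32, 25); check 32² + 25² = 1024 + 625 = 1649 ✓.
  Scale by k = 3: (3·32, 3·25) = (96, 75).
Step 4: Order so x ≤ y and verify: 75² + 96² = 5625 + 9216 = 14841 = n. ✓

n = 14841 = 75² + 96² (one valid representation with x ≤ y).


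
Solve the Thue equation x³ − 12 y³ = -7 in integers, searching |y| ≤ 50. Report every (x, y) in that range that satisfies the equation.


The equation is x³ - 12y³ = -7. For fixed y, x³ = 12·y³ − 7, so a solution requires the RHS to be a perfect cube.
Strategy: iterate y from -50 to 50, compute RHS = 12·y³ − 7, and check whether it is a (positive or negative) perfect cube.
Check small values of y:
  y = 0: RHS = -7 is not a perfect cube.
  y = 1: RHS = 5 is not a perfect cube.
  y = -1: RHS = -19 is not a perfect cube.
  y = 2: RHS = 89 is not a perfect cube.
  y = -2: RHS = -103 is not a perfect cube.
  y = 3: RHS = 317 is not a perfect cube.
  y = -3: RHS = -331 is not a perfect cube.
Continuing the search up to |y| = 50 finds no solutions either.
No (x, y) in the scanned range satisfies the equation.

No integer solutions with |y| ≤ 50.


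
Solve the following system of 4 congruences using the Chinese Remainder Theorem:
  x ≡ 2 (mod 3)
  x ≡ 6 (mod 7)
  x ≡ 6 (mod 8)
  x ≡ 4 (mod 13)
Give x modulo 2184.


Product of moduli M = 3 · 7 · 8 · 13 = 2184.
Merge one congruence at a time:
  Start: x ≡ 2 (mod 3).
  Combine with x ≡ 6 (mod 7); new modulus lcm = 21.
    Write x = 2 + 3·t and substitute into x ≡ 6 (mod 7): 3·t ≡ 6 − 2 = 4 (mod 7).
    The inverse of 3 mod 7 is 5 (since 3·5 = 15 = 2·7 + 1), so t ≡ 5·4 = 20 ≡ 6 (mod 7).
    Then x = 2 + 3·6 = 20, valid modulo lcm(3, 7) = 21: x ≡ 20 (mod 21).
  Combine with x ≡ 6 (mod 8); new modulus lcm = 168.
    Write x = 20 + 21·t and substitute into x ≡ 6 (mod 8): 21·t ≡ 6 − 20 = -14 (mod 8).
    Reduce coefficients mod 8: 5·t ≡ 2 (mod 8).
    The inverse of 5 mod 8 is 5 (since 5·5 = 25 = 3·8 + 1), so t ≡ 5·2 = 10 ≡ 2 (mod 8).
    Then x = 20 + 21·2 = 62, valid modulo lcm(21, 8) = 168: x ≡ 62 (mod 168).
  Combine with x ≡ 4 (mod 13); new modulus lcm = 2184.
    Write x = 62 + 168·t and substitute into x ≡ 4 (mod 13): 168·t ≡ 4 − 62 = -58 (mod 13).
    Reduce coefficients mod 13: 12·t ≡ 7 (mod 13).
    The inverse of 12 mod 13 is 12 (since 12·12 = 144 = 11·13 + 1), so t ≡ 12·7 = 84 ≡ 6 (mod 13).
    Then x = 62 + 168·6 = 1070, valid modulo lcm(168, 13) = 2184: x ≡ 1070 (mod 2184).
Verify against each original: 1070 mod 3 = 2, 1070 mod 7 = 6, 1070 mod 8 = 6, 1070 mod 13 = 4.

x ≡ 1070 (mod 2184).


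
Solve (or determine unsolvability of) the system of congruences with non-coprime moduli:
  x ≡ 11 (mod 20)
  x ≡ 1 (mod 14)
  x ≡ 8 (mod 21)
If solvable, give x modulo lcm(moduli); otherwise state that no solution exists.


Moduli 20, 14, 21 are not pairwise coprime, so CRT works modulo lcm(m_i) when all pairwise compatibility conditions hold.
Pairwise compatibility: gcd(m_i, m_j) must divide a_i - a_j for every pair.
Merge one congruence at a time:
  Start: x ≡ 11 (mod 20).
  Combine with x ≡ 1 (mod 14): gcd(20, 14) = 2; 1 - 11 = -10, which IS divisible by 2, so compatible.
    Write x = 11 + 20·t and substitute into x ≡ 1 (mod 14): 20·t ≡ 1 − 11 = -10 (mod 14).
    Divide the congruence (and modulus) by g = 2: 10·t ≡ -5 (mod 7).
    Reduce coefficients mod 7: 3·t ≡ 2 (mod 7).
    The inverse of 3 mod 7 is 5 (since 3·5 = 15 = 2·7 + 1), so t ≡ 5·2 = 10 ≡ 3 (mod 7).
    Then x = 11 + 20·3 = 71, valid modulo lcm(20, 14) = 140: x ≡ 71 (mod 140).
  Combine with x ≡ 8 (mod 21): gcd(140, 21) = 7; 8 - 71 = -63, which IS divisible by 7, so compatible.
    Write x = 71 + 140·t and substitute into x ≡ 8 (mod 21): 140·t ≡ 8 − 71 = -63 (mod 21).
    Divide the congruence (and modulus) by g = 7: 20·t ≡ -9 (mod 3).
    Reduce coefficients mod 3: 2·t ≡ 0 (mod 3).
    The inverse of 2 mod 3 is 2 (since 2·2 = 4 = 1·3 + 1), so t ≡ 2·0 = 0 ≡ 0 (mod 3).
    Then x = 71 + 140·0 = 71, valid modulo lcm(140, 21) = 420: x ≡ 71 (mod 420).
Verify: 71 mod 20 = 11, 71 mod 14 = 1, 71 mod 21 = 8.

x ≡ 71 (mod 420).


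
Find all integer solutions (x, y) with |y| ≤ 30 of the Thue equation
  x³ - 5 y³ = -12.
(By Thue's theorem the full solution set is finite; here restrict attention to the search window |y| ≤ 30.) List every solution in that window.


The equation is x³ - 5y³ = -12. For fixed y, x³ = 5·y³ − 12, so a solution requires the RHS to be a perfect cube.
Strategy: iterate y from -30 to 30, compute RHS = 5·y³ − 12, and check whether it is a (positive or negative) perfect cube.
Check small values of y:
  y = 0: RHS = -12 is not a perfect cube.
  y = 1: RHS = -7 is not a perfect cube.
  y = -1: RHS = -17 is not a perfect cube.
  y = 2: RHS = 28 is not a perfect cube.
  y = -2: RHS = -52 is not a perfect cube.
  y = 3: RHS = 123 is not a perfect cube.
  y = -3: RHS = -147 is not a perfect cube.
Continuing the search up to |y| = 30 finds no solutions either.
No (x, y) in the scanned range satisfies the equation.

No integer solutions with |y| ≤ 30.


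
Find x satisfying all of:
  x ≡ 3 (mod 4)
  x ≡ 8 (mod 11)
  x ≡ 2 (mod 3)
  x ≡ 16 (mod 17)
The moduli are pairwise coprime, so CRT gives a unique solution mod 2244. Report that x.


Product of moduli M = 4 · 11 · 3 · 17 = 2244.
Merge one congruence at a time:
  Start: x ≡ 3 (mod 4).
  Combine with x ≡ 8 (mod 11); new modulus lcm = 44.
    Write x = 3 + 4·t and substitute into x ≡ 8 (mod 11): 4·t ≡ 8 − 3 = 5 (mod 11).
    The inverse of 4 mod 11 is 3 (since 4·3 = 12 = 1·11 + 1), so t ≡ 3·5 = 15 ≡ 4 (mod 11).
    Then x = 3 + 4·4 = 19, valid modulo lcm(4, 11) = 44: x ≡ 19 (mod 44).
  Combine with x ≡ 2 (mod 3); new modulus lcm = 132.
    Write x = 19 + 44·t and substitute into x ≡ 2 (mod 3): 44·t ≡ 2 − 19 = -17 (mod 3).
    Reduce coefficients mod 3: 2·t ≡ 1 (mod 3).
    The inverse of 2 mod 3 is 2 (since 2·2 = 4 = 1·3 + 1), so t ≡ 2·1 = 2 ≡ 2 (mod 3).
    Then x = 19 + 44·2 = 107, valid modulo lcm(44, 3) = 132: x ≡ 107 (mod 132).
  Combine with x ≡ 16 (mod 17); new modulus lcm = 2244.
    Write x = 107 + 132·t and substitute into x ≡ 16 (mod 17): 132·t ≡ 16 − 107 = -91 (mod 17).
    Reduce coefficients mod 17: 13·t ≡ 11 (mod 17).
    The inverse of 13 mod 17 is 4 (since 13·4 = 52 = 3·17 + 1), so t ≡ 4·11 = 44 ≡ 10 (mod 17).
    Then x = 107 + 132·10 = 1427, valid modulo lcm(132, 17) = 2244: x ≡ 1427 (mod 2244).
Verify against each original: 1427 mod 4 = 3, 1427 mod 11 = 8, 1427 mod 3 = 2, 1427 mod 17 = 16.

x ≡ 1427 (mod 2244).


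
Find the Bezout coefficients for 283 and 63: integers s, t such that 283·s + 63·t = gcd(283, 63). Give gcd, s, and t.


Euclidean algorithm on (283, 63) — divide until remainder is 0:
  283 = 4 · 63 + 31
  63 = 2 · 31 + 1
  31 = 31 · 1 + 0
gcd(283, 63) = 1.
Track Bezout coefficients alongside the remainders: start with r₀ = 283 = a·1 + b·0 (s = 1, t = 0) and r₁ = 63 = a·0 + b·1 (s = 0, t = 1); each new remainder r_{k+1} = r_{k-1} − q_k·r_k inherits s_{k+1} = s_{k-1} − q_k·s_k, t_{k+1} = t_{k-1} − q_k·t_k, so r_k = a·s_k + b·t_k at every step:
  q = 4: r = 31, s = 1 − 4·0 = 1, t = 0 − 4·1 = -4  (check: 283·1 + 63·(-4) = 31)
  q = 2: r = 1, s = 0 − 2·1 = -2, t = 1 − 2·(-4) = 9  (check: 283·(-2) + 63·9 = 1)
The row with r = 1 (the gcd) gives the Bezout coefficients s = -2, t = 9.
Result: 283 · (-2) + 63 · (9) = 1.

gcd(283, 63) = 1; s = -2, t = 9 (check: 283·(-2) + 63·9 = 1).


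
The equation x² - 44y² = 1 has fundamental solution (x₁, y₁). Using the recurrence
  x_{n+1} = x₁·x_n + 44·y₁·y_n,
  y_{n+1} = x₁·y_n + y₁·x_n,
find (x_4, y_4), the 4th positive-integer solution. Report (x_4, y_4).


Step 1: Find the fundamental solution (x₁, y₁) of x² - 44y² = 1.
  Expand √44 as a continued fraction. a₀ = ⌊√44⌋ = 6; iterate m_{k+1} = d_k·a_k − m_k, d_{k+1} = (44 − m_{k+1}²)/d_k, a_{k+1} = ⌊(a₀ + m_{k+1})/d_{k+1}⌋ (starting m₀ = 0, d₀ = 1), with convergents p_k = a_k·p_{k-1} + p_{k-2}, q_k = a_k·q_{k-1} + q_{k-2} (p₋₁ = 1, q₋₁ = 0):
  k = 0: a₀ = 6; p₀/q₀ = 6/1; p₀² − 44·q₀² = 36 − 44 = -8.
  k = 1: m = 6, d = 8, a = ⌊(6 + 6)/8⌋ = 1; p/q = (1·6 + 1)/(1·1 + 0) = 7/1; p² − 44·q² = 49 − 44 = 5.
  k = 2: m = 2, d = 5, a = ⌊(6 + 2)/5⌋ = 1; p/q = (1·7 + 6)/(1·1 + 1) = 13/2; p² − 44·q² = 169 − 176 = -7.
  k = 3: m = 3, d = 7, a = ⌊(6 + 3)/7⌋ = 1; p/q = (1·13 + 7)/(1·2 + 1) = 20/3; p² − 44·q² = 400 − 396 = 4.
  k = 4: m = 4, d = 4, a = ⌊(6 + 4)/4⌋ = 2; p/q = (2·20 + 13)/(2·3 + 2) = 53/8; p² − 44·q² = 2809 − 2816 = -7.
  k = 5: m = 4, d = 7, a = ⌊(6 + 4)/7⌋ = 1; p/q = (1·53 + 20)/(1·8 + 3) = 73/11; p² − 44·q² = 5329 − 5324 = 5.
  k = 6: m = 3, d = 5, a = ⌊(6 + 3)/5⌋ = 1; p/q = (1·73 + 53)/(1·11 + 8) = 126/19; p² − 44·q² = 15876 − 15884 = -8.
  k = 7: m = 2, d = 8, a = ⌊(6 + 2)/8⌋ = 1; p/q = (1·126 + 73)/(1·19 + 11) = 199/30; p² − 44·q² = 39601 − 39600 = 1.
  The first convergent with p² − 44·q² = 1 gives the fundamental solution (x₁, y₁) = (199, 30).
Step 2: Apply the recurrence (x_{n+1}, y_{n+1}) = (x₁x_n + 44y₁y_n, x₁y_n + y₁x_n) repeatedly.
  From (x_1, y_1) = (199, 30): x_2 = 199·199 + 44·30·30 = 79201; y_2 = 199·30 + 30·199 = 11940.
  From (x_2, y_2) = (79201, 11940): x_3 = 199·79201 + 44·30·11940 = 31521799; y_3 = 199·11940 + 30·79201 = 4752090.
  From (x_3, y_3) = (31521799, 4752090): x_4 = 199·31521799 + 44·30·4752090 = 12545596801; y_4 = 199·4752090 + 30·31521799 = 1891319880.
Step 3: Verify x_4² - 44·y_4² = 157391999093261433601 - 157391999093261433600 = 1 (should be 1). ✓

(x_1, y_1) = (199, 30); (x_4, y_4) = (12545596801, 1891319880).


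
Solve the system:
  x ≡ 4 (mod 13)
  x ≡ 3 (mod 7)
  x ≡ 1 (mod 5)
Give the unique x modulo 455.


Moduli 13, 7, 5 are pairwise coprime; by CRT there is a unique solution modulo M = 13 · 7 · 5 = 455.
Solve pairwise, accumulating the modulus:
  Start with x ≡ 4 (mod 13).
  Combine with x ≡ 3 (mod 7): since gcd(13, 7) = 1, we get a unique residue mod 91.
    Write x = 4 + 13·t and substitute into x ≡ 3 (mod 7): 13·t ≡ 3 − 4 = -1 (mod 7).
    Reduce coefficients mod 7: 6·t ≡ 6 (mod 7).
    The inverse of 6 mod 7 is 6 (since 6·6 = 36 = 5·7 + 1), so t ≡ 6·6 = 36 ≡ 1 (mod 7).
    Then x = 4 + 13·1 = 17, valid modulo lcm(13, 7) = 91: x ≡ 17 (mod 91).
  Combine with x ≡ 1 (mod 5): since gcd(91, 5) = 1, we get a unique residue mod 455.
    Write x = 17 + 91·t and substitute into x ≡ 1 (mod 5): 91·t ≡ 1 − 17 = -16 (mod 5).
    Reduce coefficients mod 5: 1·t ≡ 4 (mod 5).
    So t ≡ 4 (mod 5).
    Then x = 17 + 91·4 = 381, valid modulo lcm(91, 5) = 455: x ≡ 381 (mod 455).
Verify: 381 mod 13 = 4 ✓, 381 mod 7 = 3 ✓, 381 mod 5 = 1 ✓.

x ≡ 381 (mod 455).


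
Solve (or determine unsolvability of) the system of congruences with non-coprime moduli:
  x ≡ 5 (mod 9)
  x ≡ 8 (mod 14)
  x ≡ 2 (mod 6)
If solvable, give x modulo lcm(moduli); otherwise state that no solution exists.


Moduli 9, 14, 6 are not pairwise coprime, so CRT works modulo lcm(m_i) when all pairwise compatibility conditions hold.
Pairwise compatibility: gcd(m_i, m_j) must divide a_i - a_j for every pair.
Merge one congruence at a time:
  Start: x ≡ 5 (mod 9).
  Combine with x ≡ 8 (mod 14): gcd(9, 14) = 1; 8 - 5 = 3, which IS divisible by 1, so compatible.
    Write x = 5 + 9·t and substitute into x ≡ 8 (mod 14): 9·t ≡ 8 − 5 = 3 (mod 14).
    The inverse of 9 mod 14 is 11 (since 9·11 = 99 = 7·14 + 1), so t ≡ 11·3 = 33 ≡ 5 (mod 14).
    Then x = 5 + 9·5 = 50, valid modulo lcm(9, 14) = 126: x ≡ 50 (mod 126).
  Combine with x ≡ 2 (mod 6): gcd(126, 6) = 6; 2 - 50 = -48, which IS divisible by 6, so compatible.
    Write x = 50 + 126·t and substitute into x ≡ 2 (mod 6): 126·t ≡ 2 − 50 = -48 (mod 6).
    Divide the congruence (and modulus) by g = 6: 21·t ≡ -8 (mod 1).
    Modulo 1 every t works; take t = 0.
    Then x = 50 + 126·0 = 50, valid modulo lcm(126, 6) = 126: x ≡ 50 (mod 126).
Verify: 50 mod 9 = 5, 50 mod 14 = 8, 50 mod 6 = 2.

x ≡ 50 (mod 126).


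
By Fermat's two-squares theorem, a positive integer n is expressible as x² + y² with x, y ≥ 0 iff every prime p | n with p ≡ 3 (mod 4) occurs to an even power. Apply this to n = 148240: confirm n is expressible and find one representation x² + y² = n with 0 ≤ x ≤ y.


Step 1: Factor n = 148240 = 2^4 · 5 · 17 · 109.
Step 2: Check the mod-4 condition on each prime factor: 2 = 2 (special); 5 ≡ 1 (mod 4), exponent 1; 17 ≡ 1 (mod 4), exponent 1; 109 ≡ 1 (mod 4), exponent 1.
All primes ≡ 3 (mod 4) appear to even exponent (or don't appear), so by the two-squares theorem n IS expressible as a sum of two squares.
Step 3: Build a representation. Group n = k² · m with k = 4 and m = 5 · 17 · 109 = 9265 (a product of primes ≡ 1 (mod 4)); a representation of m scales to one of n via (k·x)² + (k·y)² = k²(x² + y²). Each prime p ≡ 1 (mod 4) is itself a sum of two squares; find a² by testing p − a² for a perfect square:
  5: 5 − 1² = 4 = 2² ⇒ 5 = 1² + 2².
  17: 17 − 1² = 16 = 4² ⇒ 17 = 1² + 4².
  109: 109 − 1² = 108, 109 − 2² = 105, 109 − 3² = 100 = 10² ⇒ 109 = 3² + 10².
  Combine using the Brahmagupta–Fibonacci identity (a² + b²)(c² + d²) = (ac − bd)² + (ad + bc)² = (ac + bd)² + (ad − bc)²:
  5 · 17 = 85: from (1² + 2²)(1² + 4²), take (1·1 − 2·4, 1·4 + 2·1) = (1 − 8, 4 + 2) = (-7, 6); dropping signs (only squares matter) gives (7, 6); check 7² + 6² = 49 + 36 = 85 ✓.
  85 · 109 = 9265: from (7² + 6²)(3² + 10²), take (7·3 − 6·10, 7·10 + 6·3) = (21 − 60, 70 + 18) = (-39, 88); dropping signs (only squares matter) gives (39, 88); check 39² + 88² = 1521 + 7744 = 9265 ✓.
  Scale by k = 4: (4·39, 4·88) = (156, 352).
Step 4: Order so x ≤ y and verify: 156² + 352² = 24336 + 123904 = 148240 = n. ✓

n = 148240 = 156² + 352² (one valid representation with x ≤ y).


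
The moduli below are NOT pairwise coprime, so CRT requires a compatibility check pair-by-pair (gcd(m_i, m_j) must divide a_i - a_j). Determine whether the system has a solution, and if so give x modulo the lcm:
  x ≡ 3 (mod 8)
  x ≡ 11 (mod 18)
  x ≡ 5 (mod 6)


Moduli 8, 18, 6 are not pairwise coprime, so CRT works modulo lcm(m_i) when all pairwise compatibility conditions hold.
Pairwise compatibility: gcd(m_i, m_j) must divide a_i - a_j for every pair.
Merge one congruence at a time:
  Start: x ≡ 3 (mod 8).
  Combine with x ≡ 11 (mod 18): gcd(8, 18) = 2; 11 - 3 = 8, which IS divisible by 2, so compatible.
    Write x = 3 + 8·t and substitute into x ≡ 11 (mod 18): 8·t ≡ 11 − 3 = 8 (mod 18).
    Divide the congruence (and modulus) by g = 2: 4·t ≡ 4 (mod 9).
    The inverse of 4 mod 9 is 7 (since 4·7 = 28 = 3·9 + 1), so t ≡ 7·4 = 28 ≡ 1 (mod 9).
    Then x = 3 + 8·1 = 11, valid modulo lcm(8, 18) = 72: x ≡ 11 (mod 72).
  Combine with x ≡ 5 (mod 6): gcd(72, 6) = 6; 5 - 11 = -6, which IS divisible by 6, so compatible.
    Write x = 11 + 72·t and substitute into x ≡ 5 (mod 6): 72·t ≡ 5 − 11 = -6 (mod 6).
    Divide the congruence (and modulus) by g = 6: 12·t ≡ -1 (mod 1).
    Modulo 1 every t works; take t = 0.
    Then x = 11 + 72·0 = 11, valid modulo lcm(72, 6) = 72: x ≡ 11 (mod 72).
Verify: 11 mod 8 = 3, 11 mod 18 = 11, 11 mod 6 = 5.

x ≡ 11 (mod 72).


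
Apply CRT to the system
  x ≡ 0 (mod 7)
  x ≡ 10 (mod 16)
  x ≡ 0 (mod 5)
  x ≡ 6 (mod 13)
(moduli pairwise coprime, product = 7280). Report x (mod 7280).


Product of moduli M = 7 · 16 · 5 · 13 = 7280.
Merge one congruence at a time:
  Start: x ≡ 0 (mod 7).
  Combine with x ≡ 10 (mod 16); new modulus lcm = 112.
    Write x = 0 + 7·t and substitute into x ≡ 10 (mod 16): 7·t ≡ 10 − 0 = 10 (mod 16).
    The inverse of 7 mod 16 is 7 (since 7·7 = 49 = 3·16 + 1), so t ≡ 7·10 = 70 ≡ 6 (mod 16).
    Then x = 0 + 7·6 = 42, valid modulo lcm(7, 16) = 112: x ≡ 42 (mod 112).
  Combine with x ≡ 0 (mod 5); new modulus lcm = 560.
    Write x = 42 + 112·t and substitute into x ≡ 0 (mod 5): 112·t ≡ 0 − 42 = -42 (mod 5).
    Reduce coefficients mod 5: 2·t ≡ 3 (mod 5).
    The inverse of 2 mod 5 is 3 (since 2·3 = 6 = 1·5 + 1), so t ≡ 3·3 = 9 ≡ 4 (mod 5).
    Then x = 42 + 112·4 = 490, valid modulo lcm(112, 5) = 560: x ≡ 490 (mod 560).
  Combine with x ≡ 6 (mod 13); new modulus lcm = 7280.
    Write x = 490 + 560·t and substitute into x ≡ 6 (mod 13): 560·t ≡ 6 − 490 = -484 (mod 13).
    Reduce coefficients mod 13: 1·t ≡ 10 (mod 13).
    So t ≡ 10 (mod 13).
    Then x = 490 + 560·10 = 6090, valid modulo lcm(560, 13) = 7280: x ≡ 6090 (mod 7280).
Verify against each original: 6090 mod 7 = 0, 6090 mod 16 = 10, 6090 mod 5 = 0, 6090 mod 13 = 6.

x ≡ 6090 (mod 7280).


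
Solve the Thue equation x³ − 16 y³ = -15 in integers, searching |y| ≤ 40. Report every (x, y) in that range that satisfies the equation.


The equation is x³ - 16y³ = -15. For fixed y, x³ = 16·y³ − 15, so a solution requires the RHS to be a perfect cube.
Strategy: iterate y from -40 to 40, compute RHS = 16·y³ − 15, and check whether it is a (positive or negative) perfect cube.
Check small values of y:
  y = 0: RHS = -15 is not a perfect cube.
  y = 1: RHS = 1 = (1)³ ⇒ x = 1 works.
  y = -1: RHS = -31 is not a perfect cube.
  y = 2: RHS = 113 is not a perfect cube.
  y = -2: RHS = -143 is not a perfect cube.
  y = 3: RHS = 417 is not a perfect cube.
  y = -3: RHS = -447 is not a perfect cube.
Continuing the search up to |y| = 40 finds no further solutions beyond those listed.
Collected solutions: (1, 1).

Solutions (with |y| ≤ 40): (1, 1).


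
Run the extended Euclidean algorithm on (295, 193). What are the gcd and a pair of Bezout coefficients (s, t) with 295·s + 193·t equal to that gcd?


Euclidean algorithm on (295, 193) — divide until remainder is 0:
  295 = 1 · 193 + 102
  193 = 1 · 102 + 91
  102 = 1 · 91 + 11
  91 = 8 · 11 + 3
  11 = 3 · 3 + 2
  3 = 1 · 2 + 1
  2 = 2 · 1 + 0
gcd(295, 193) = 1.
Track Bezout coefficients alongside the remainders: start with r₀ = 295 = a·1 + b·0 (s = 1, t = 0) and r₁ = 193 = a·0 + b·1 (s = 0, t = 1); each new remainder r_{k+1} = r_{k-1} − q_k·r_k inherits s_{k+1} = s_{k-1} − q_k·s_k, t_{k+1} = t_{k-1} − q_k·t_k, so r_k = a·s_k + b·t_k at every step:
  q = 1: r = 102, s = 1 − 1·0 = 1, t = 0 − 1·1 = -1  (check: 295·1 + 193·(-1) = 102)
  q = 1: r = 91, s = 0 − 1·1 = -1, t = 1 − 1·(-1) = 2  (check: 295·(-1) + 193·2 = 91)
  q = 1: r = 11, s = 1 − 1·(-1) = 2, t = -1 − 1·2 = -3  (check: 295·2 + 193·(-3) = 11)
  q = 8: r = 3, s = -1 − 8·2 = -17, t = 2 − 8·(-3) = 26  (check: 295·(-17) + 193·26 = 3)
  q = 3: r = 2, s = 2 − 3·(-17) = 53, t = -3 − 3·26 = -81  (check: 295·53 + 193·(-81) = 2)
  q = 1: r = 1, s = -17 − 1·53 = -70, t = 26 − 1·(-81) = 107  (check: 295·(-70) + 193·107 = 1)
The row with r = 1 (the gcd) gives the Bezout coefficients s = -70, t = 107.
Result: 295 · (-70) + 193 · (107) = 1.

gcd(295, 193) = 1; s = -70, t = 107 (check: 295·(-70) + 193·107 = 1).


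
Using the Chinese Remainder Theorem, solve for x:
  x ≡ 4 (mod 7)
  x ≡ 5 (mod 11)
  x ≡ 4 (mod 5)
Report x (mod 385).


Moduli 7, 11, 5 are pairwise coprime; by CRT there is a unique solution modulo M = 7 · 11 · 5 = 385.
Solve pairwise, accumulating the modulus:
  Start with x ≡ 4 (mod 7).
  Combine with x ≡ 5 (mod 11): since gcd(7, 11) = 1, we get a unique residue mod 77.
    Write x = 4 + 7·t and substitute into x ≡ 5 (mod 11): 7·t ≡ 5 − 4 = 1 (mod 11).
    The inverse of 7 mod 11 is 8 (since 7·8 = 56 = 5·11 + 1), so t ≡ 8·1 = 8 ≡ 8 (mod 11).
    Then x = 4 + 7·8 = 60, valid modulo lcm(7, 11) = 77: x ≡ 60 (mod 77).
  Combine with x ≡ 4 (mod 5): since gcd(77, 5) = 1, we get a unique residue mod 385.
    Write x = 60 + 77·t and substitute into x ≡ 4 (mod 5): 77·t ≡ 4 − 60 = -56 (mod 5).
    Reduce coefficients mod 5: 2·t ≡ 4 (mod 5).
    The inverse of 2 mod 5 is 3 (since 2·3 = 6 = 1·5 + 1), so t ≡ 3·4 = 12 ≡ 2 (mod 5).
    Then x = 60 + 77·2 = 214, valid modulo lcm(77, 5) = 385: x ≡ 214 (mod 385).
Verify: 214 mod 7 = 4 ✓, 214 mod 11 = 5 ✓, 214 mod 5 = 4 ✓.

x ≡ 214 (mod 385).


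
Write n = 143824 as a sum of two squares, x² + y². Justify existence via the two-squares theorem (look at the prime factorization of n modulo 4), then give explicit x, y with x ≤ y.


Step 1: Factor n = 143824 = 2^4 · 89 · 101.
Step 2: Check the mod-4 condition on each prime factor: 2 = 2 (special); 89 ≡ 1 (mod 4), exponent 1; 101 ≡ 1 (mod 4), exponent 1.
All primes ≡ 3 (mod 4) appear to even exponent (or don't appear), so by the two-squares theorem n IS expressible as a sum of two squares.
Step 3: Build a representation. Group n = k² · m with k = 4 and m = 89 · 101 = 8989 (a product of primes ≡ 1 (mod 4)); a representation of m scales to one of n via (k·x)² + (k·y)² = k²(x² + y²). Each prime p ≡ 1 (mod 4) is itself a sum of two squares; find a² by testing p − a² for a perfect square:
  89: 89 − 1² = 88, 89 − 2² = 85, 89 − 3² = 80, 89 − 4² = 73, 89 − 5² = 64 = 8² ⇒ 89 = 5² + 8².
  101: 101 − 1² = 100 = 10² ⇒ 101 = 1² + 10².
  Combine using the Brahmagupta–Fibonacci identity (a² + b²)(c² + d²) = (ac − bd)² + (ad + bc)² = (ac + bd)² + (ad − bc)²:
  89 · 101 = 8989: from (5² + 8²)(1² + 10²), take (5·1 − 8·10, 5·10 + 8·1) = (5 − 80, 50 + 8) = (-75, 58); dropping signs (only squares matter) gives (75, 58); check 75² + 58² = 5625 + 3364 = 8989 ✓.
  Scale by k = 4: (4·75, 4·58) = (300, 232).
Step 4: Order so x ≤ y and verify: 232² + 300² = 53824 + 90000 = 143824 = n. ✓

n = 143824 = 232² + 300² (one valid representation with x ≤ y).


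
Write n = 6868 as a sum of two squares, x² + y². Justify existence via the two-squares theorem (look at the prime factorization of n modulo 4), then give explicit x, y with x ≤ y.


Step 1: Factor n = 6868 = 2^2 · 17 · 101.
Step 2: Check the mod-4 condition on each prime factor: 2 = 2 (special); 17 ≡ 1 (mod 4), exponent 1; 101 ≡ 1 (mod 4), exponent 1.
All primes ≡ 3 (mod 4) appear to even exponent (or don't appear), so by the two-squares theorem n IS expressible as a sum of two squares.
Step 3: Build a representation. Group n = k² · m with k = 2 and m = 17 · 101 = 1717 (a product of primes ≡ 1 (mod 4)); a representation of m scales to one of n via (k·x)² + (k·y)² = k²(x² + y²). Each prime p ≡ 1 (mod 4) is itself a sum of two squares; find a² by testing p − a² for a perfect square:
  17: 17 − 1² = 16 = 4² ⇒ 17 = 1² + 4².
  101: 101 − 1² = 100 = 10² ⇒ 101 = 1² + 10².
  Combine using the Brahmagupta–Fibonacci identity (a² + b²)(c² + d²) = (ac − bd)² + (ad + bc)² = (ac + bd)² + (ad − bc)²:
  17 · 101 = 1717: from (1² + 4²)(1² + 10²), take (1·1 − 4·10, 1·10 + 4·1) = (1 − 40, 10 + 4) = (-39, 14); dropping signs (only squares matter) gives (39, 14); check 39² + 14² = 1521 + 196 = 1717 ✓.
  Scale by k = 2: (2·39, 2·14) = (78, 28).
Step 4: Order so x ≤ y and verify: 28² + 78² = 784 + 6084 = 6868 = n. ✓

n = 6868 = 28² + 78² (one valid representation with x ≤ y).


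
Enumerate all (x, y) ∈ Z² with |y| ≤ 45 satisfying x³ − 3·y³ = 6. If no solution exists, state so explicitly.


The equation is x³ - 3y³ = 6. For fixed y, x³ = 3·y³ + 6, so a solution requires the RHS to be a perfect cube.
Strategy: iterate y from -45 to 45, compute RHS = 3·y³ + 6, and check whether it is a (positive or negative) perfect cube.
Check small values of y:
  y = 0: RHS = 6 is not a perfect cube.
  y = 1: RHS = 9 is not a perfect cube.
  y = -1: RHS = 3 is not a perfect cube.
  y = 2: RHS = 30 is not a perfect cube.
  y = -2: RHS = -18 is not a perfect cube.
  y = 3: RHS = 87 is not a perfect cube.
  y = -3: RHS = -75 is not a perfect cube.
Continuing the search up to |y| = 45 finds no solutions either.
No (x, y) in the scanned range satisfies the equation.

No integer solutions with |y| ≤ 45.
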